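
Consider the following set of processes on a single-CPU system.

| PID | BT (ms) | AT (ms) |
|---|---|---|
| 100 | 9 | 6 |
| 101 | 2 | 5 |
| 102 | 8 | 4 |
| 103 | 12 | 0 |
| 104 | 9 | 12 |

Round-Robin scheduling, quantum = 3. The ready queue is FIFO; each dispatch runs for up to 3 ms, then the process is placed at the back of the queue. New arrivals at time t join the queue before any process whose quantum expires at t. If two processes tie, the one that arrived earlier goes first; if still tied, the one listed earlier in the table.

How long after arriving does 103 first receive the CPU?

0

Timeline: | 103 0-6 | 102 6-9 | 101 9-11 | 100 11-14 | 103 14-17 | 102 17-20 | 104 20-23 | 100 23-26 | 103 26-29 | 102 29-31 | 104 31-34 | 100 34-37 | 104 37-40 |
Completion: 100=37  101=11  102=31  103=29  104=40
Turnaround (C−A): 100=31  101=6  102=27  103=29  104=28
Response(103) = first start − arrival = 0 − 0 = 0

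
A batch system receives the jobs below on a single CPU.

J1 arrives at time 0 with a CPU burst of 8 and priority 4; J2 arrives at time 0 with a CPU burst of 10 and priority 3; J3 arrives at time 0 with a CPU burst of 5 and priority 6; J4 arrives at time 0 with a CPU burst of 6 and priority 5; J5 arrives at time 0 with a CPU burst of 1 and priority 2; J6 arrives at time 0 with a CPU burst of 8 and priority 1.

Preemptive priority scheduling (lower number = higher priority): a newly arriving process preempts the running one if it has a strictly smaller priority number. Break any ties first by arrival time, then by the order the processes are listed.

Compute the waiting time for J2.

Timeline: | J6 0-8 | J5 8-9 | J2 9-19 | J1 19-27 | J4 27-33 | J3 33-38 |
Completion: J1=27  J2=19  J3=38  J4=33  J5=9  J6=8
Turnaround (C−A): J1=27  J2=19  J3=38  J4=33  J5=9  J6=8
Waiting(J2) = turnaround − burst = 19 − 10 = 9

9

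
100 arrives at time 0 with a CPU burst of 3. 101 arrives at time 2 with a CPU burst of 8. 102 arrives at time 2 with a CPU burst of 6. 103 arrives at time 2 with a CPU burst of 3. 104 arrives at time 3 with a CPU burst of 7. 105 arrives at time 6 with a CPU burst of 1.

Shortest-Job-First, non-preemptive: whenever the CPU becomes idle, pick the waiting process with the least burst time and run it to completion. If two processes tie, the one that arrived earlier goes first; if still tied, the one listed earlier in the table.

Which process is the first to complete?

Schedule: | 100 0-3 | 103 3-6 | 105 6-7 | 102 7-13 | 104 13-20 | 101 20-28 |
Completion: 100=3  101=28  102=13  103=6  104=20  105=7
Finish order: 100 → 103 → 105 → 102 → 104 → 101

100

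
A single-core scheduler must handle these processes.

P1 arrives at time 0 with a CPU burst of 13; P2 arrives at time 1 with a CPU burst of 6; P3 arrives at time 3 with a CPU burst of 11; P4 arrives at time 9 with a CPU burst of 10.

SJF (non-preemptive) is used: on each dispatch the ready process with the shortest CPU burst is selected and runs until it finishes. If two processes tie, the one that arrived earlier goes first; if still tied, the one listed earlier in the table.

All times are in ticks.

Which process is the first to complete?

Schedule: | P1 0-13 | P2 13-19 | P4 19-29 | P3 29-40 |
Completion: P1=13  P2=19  P3=40  P4=29
Turnaround (C−A): P1=13  P2=18  P3=37  P4=20
Finish order: P1 → P2 → P4 → P3

P1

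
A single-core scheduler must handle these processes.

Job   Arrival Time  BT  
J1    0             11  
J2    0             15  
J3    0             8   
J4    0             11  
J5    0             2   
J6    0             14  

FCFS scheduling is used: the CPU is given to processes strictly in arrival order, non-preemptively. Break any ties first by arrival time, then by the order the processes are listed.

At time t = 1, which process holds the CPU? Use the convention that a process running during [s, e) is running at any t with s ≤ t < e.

J1

Timeline: | J1 0-11 | J2 11-26 | J3 26-34 | J4 34-45 | J5 45-47 | J6 47-61 |
Completion: J1=11  J2=26  J3=34  J4=45  J5=47  J6=61
Turnaround (C−A): J1=11  J2=26  J3=34  J4=45  J5=47  J6=61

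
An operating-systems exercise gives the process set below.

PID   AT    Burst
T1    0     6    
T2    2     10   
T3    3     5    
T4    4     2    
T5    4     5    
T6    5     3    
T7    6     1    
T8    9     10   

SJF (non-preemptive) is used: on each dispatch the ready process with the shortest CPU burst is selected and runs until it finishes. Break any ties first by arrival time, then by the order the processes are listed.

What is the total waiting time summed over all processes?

72

Gantt: | T1 0-6 | T7 6-7 | T4 7-9 | T6 9-12 | T3 12-17 | T5 17-22 | T2 22-32 | T8 32-42 |
Completion: T1=6  T2=32  T3=17  T4=9  T5=22  T6=12  T7=7  T8=42
Waiting = turnaround − burst: T1=0, T2=20, T3=9, T4=3, T5=13, T6=4, T7=0, T8=23
Total waiting = 0 + 20 + 9 + 3 + 13 + 4 + 0 + 23 = 72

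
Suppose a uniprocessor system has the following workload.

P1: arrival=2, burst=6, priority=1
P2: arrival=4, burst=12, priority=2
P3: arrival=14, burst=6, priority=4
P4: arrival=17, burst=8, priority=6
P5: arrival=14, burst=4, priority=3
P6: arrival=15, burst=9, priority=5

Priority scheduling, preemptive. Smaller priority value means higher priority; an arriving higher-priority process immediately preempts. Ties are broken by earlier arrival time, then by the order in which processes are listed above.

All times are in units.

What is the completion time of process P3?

Timeline: | idle 0-2 | P1 2-8 | P2 8-20 | P5 20-24 | P3 24-30 | P6 30-39 | P4 39-47 |
Completion: P1=8  P2=20  P3=30  P4=47  P5=24  P6=39

30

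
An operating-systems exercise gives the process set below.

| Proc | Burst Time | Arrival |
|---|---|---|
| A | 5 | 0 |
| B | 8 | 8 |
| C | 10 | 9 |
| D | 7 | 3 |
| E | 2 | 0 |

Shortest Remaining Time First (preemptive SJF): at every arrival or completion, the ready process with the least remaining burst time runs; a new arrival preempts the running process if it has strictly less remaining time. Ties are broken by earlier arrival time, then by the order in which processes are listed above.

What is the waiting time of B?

Timeline: | E 0-2 | A 2-7 | D 7-14 | B 14-22 | C 22-32 |
Completion: A=7  B=22  C=32  D=14  E=2
Turnaround (C−A): A=7  B=14  C=23  D=11  E=2
Waiting(B) = turnaround − burst = 14 − 8 = 6

6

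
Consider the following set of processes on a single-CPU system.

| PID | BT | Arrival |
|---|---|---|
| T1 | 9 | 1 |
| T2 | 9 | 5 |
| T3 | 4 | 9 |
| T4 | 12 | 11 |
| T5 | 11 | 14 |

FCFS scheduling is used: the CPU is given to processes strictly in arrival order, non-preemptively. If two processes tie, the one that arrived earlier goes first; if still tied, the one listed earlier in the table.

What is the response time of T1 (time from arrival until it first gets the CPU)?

0

Gantt: | idle 0-1 | T1 1-10 | T2 10-19 | T3 19-23 | T4 23-35 | T5 35-46 |
Completion: T1=10  T2=19  T3=23  T4=35  T5=46
Turnaround (C−A): T1=9  T2=14  T3=14  T4=24  T5=32
Response(T1) = first start − arrival = 1 − 1 = 0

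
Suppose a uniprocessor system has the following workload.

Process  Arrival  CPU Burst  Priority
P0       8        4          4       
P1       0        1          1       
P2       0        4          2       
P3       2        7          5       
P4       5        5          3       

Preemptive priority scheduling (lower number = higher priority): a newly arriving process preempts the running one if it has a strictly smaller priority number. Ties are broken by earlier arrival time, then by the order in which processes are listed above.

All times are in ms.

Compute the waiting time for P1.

Schedule: | P1 0-1 | P2 1-5 | P4 5-10 | P0 10-14 | P3 14-21 |
Completion: P0=14  P1=1  P2=5  P3=21  P4=10
Turnaround (C−A): P0=6  P1=1  P2=5  P3=19  P4=5
Waiting(P1) = turnaround − burst = 1 − 1 = 0

0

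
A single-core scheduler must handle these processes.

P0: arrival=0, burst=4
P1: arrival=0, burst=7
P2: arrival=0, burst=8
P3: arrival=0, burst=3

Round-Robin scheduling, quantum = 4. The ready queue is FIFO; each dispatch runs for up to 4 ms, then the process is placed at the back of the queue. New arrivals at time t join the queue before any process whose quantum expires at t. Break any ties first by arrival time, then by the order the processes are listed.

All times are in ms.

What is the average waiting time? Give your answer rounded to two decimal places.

Timeline: | P0 0-4 | P1 4-8 | P2 8-12 | P3 12-15 | P1 15-18 | P2 18-22 |
Completion: P0=4  P1=18  P2=22  P3=15
Turnaround (C−A): P0=4  P1=18  P2=22  P3=15
Waiting times: P0=0, P1=11, P2=14, P3=12
Average waiting = (0+11+14+12) / 4 = 37/4 = 9.25

9.25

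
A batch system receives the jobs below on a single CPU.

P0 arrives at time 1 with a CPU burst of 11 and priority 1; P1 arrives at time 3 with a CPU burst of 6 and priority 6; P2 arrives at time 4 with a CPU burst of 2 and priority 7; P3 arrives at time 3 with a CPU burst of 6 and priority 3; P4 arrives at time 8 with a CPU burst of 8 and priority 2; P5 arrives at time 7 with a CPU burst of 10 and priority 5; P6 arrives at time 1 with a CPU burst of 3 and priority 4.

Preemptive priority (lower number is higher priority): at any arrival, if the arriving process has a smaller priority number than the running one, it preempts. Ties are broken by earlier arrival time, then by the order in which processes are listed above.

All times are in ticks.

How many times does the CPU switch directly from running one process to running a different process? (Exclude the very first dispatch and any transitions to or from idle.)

Gantt: | idle 0-1 | P0 1-12 | P4 12-20 | P3 20-26 | P6 26-29 | P5 29-39 | P1 39-45 | P2 45-47 |
Completion: P0=12  P1=45  P2=47  P3=26  P4=20  P5=39  P6=29
Turnaround (C−A): P0=11  P1=42  P2=43  P3=23  P4=12  P5=32  P6=28

6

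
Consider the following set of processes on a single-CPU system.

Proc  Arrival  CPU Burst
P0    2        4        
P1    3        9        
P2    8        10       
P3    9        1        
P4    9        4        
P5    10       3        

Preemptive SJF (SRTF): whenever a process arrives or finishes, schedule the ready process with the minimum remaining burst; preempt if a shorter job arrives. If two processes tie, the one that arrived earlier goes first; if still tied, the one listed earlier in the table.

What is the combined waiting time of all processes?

Timeline: | idle 0-2 | P0 2-6 | P1 6-9 | P3 9-10 | P5 10-13 | P4 13-17 | P1 17-23 | P2 23-33 |
Completion: P0=6  P1=23  P2=33  P3=10  P4=17  P5=13
Turnaround (C−A): P0=4  P1=20  P2=25  P3=1  P4=8  P5=3
Waiting = turnaround − burst: P0=0, P1=11, P2=15, P3=0, P4=4, P5=0
Total waiting = 0 + 11 + 15 + 0 + 4 + 0 = 30

30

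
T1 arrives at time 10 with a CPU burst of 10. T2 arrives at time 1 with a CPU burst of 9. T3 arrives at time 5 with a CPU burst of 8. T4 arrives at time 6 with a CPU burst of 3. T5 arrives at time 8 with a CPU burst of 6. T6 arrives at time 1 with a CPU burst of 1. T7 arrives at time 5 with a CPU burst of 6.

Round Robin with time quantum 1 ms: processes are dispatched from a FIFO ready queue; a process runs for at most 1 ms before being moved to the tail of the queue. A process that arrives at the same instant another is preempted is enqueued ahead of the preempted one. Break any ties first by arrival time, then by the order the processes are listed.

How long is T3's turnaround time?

Timeline: | idle 0-1 | T2 1-2 | T6 2-3 | T2 3-5 | T3 5-6 | T7 6-7 | T2 7-8 | T4 8-9 | T3 9-10 | T7 10-11 | T5 11-12 | T2 12-13 | T4 13-14 | T1 14-15 | T3 15-16 | T7 16-17 | T5 17-18 | T2 18-19 | T4 19-20 | T1 20-21 | T3 21-22 | T7 22-23 | T5 23-24 | T2 24-25 | T1 25-26 | T3 26-27 | T7 27-28 | T5 28-29 | T2 29-30 | T1 30-31 | T3 31-32 | T7 32-33 | T5 33-34 | T2 34-35 | T1 35-36 | T3 36-37 | T5 37-38 | T1 38-39 | T3 39-40 | T1 40-44 |
Completion: T1=44  T2=35  T3=40  T4=20  T5=38  T6=3  T7=33
Turnaround (C−A): T1=34  T2=34  T3=35  T4=14  T5=30  T6=2  T7=28
Turnaround(T3) = completion − arrival = 40 − 5 = 35

35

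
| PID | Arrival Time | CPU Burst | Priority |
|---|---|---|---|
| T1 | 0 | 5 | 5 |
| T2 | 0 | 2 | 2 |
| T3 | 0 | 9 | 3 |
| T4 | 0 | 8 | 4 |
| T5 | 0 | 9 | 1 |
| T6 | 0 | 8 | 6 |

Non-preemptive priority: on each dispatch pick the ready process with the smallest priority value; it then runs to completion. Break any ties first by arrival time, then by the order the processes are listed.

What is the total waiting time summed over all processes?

Gantt: | T5 0-9 | T2 9-11 | T3 11-20 | T4 20-28 | T1 28-33 | T6 33-41 |
Completion: T1=33  T2=11  T3=20  T4=28  T5=9  T6=41
Turnaround (C−A): T1=33  T2=11  T3=20  T4=28  T5=9  T6=41
Waiting = turnaround − burst: T1=28, T2=9, T3=11, T4=20, T5=0, T6=33
Total waiting = 28 + 9 + 11 + 20 + 0 + 33 = 101

101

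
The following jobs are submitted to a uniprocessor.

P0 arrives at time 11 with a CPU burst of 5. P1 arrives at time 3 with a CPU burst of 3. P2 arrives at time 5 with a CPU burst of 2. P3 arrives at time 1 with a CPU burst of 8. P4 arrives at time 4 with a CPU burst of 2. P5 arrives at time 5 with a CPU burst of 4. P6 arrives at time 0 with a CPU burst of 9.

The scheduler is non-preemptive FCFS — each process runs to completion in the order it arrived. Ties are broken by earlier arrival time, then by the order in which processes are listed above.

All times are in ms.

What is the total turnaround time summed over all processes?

Timeline: | P6 0-9 | P3 9-17 | P1 17-20 | P4 20-22 | P2 22-24 | P5 24-28 | P0 28-33 |
Completion: P0=33  P1=20  P2=24  P3=17  P4=22  P5=28  P6=9
Turnaround = completion − arrival: P0=22, P1=17, P2=19, P3=16, P4=18, P5=23, P6=9
Total turnaround = 22 + 17 + 19 + 16 + 18 + 23 + 9 = 124

124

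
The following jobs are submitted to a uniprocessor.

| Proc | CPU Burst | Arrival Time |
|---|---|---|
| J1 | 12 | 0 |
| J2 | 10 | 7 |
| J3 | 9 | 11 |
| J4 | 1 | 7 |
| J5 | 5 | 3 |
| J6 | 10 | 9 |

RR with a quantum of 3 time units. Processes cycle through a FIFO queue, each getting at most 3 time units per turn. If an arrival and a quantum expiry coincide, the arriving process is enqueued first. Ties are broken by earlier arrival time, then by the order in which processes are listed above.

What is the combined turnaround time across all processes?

160

Gantt: | J1 0-3 | J5 3-6 | J1 6-9 | J5 9-11 | J2 11-14 | J4 14-15 | J6 15-18 | J1 18-21 | J3 21-24 | J2 24-27 | J6 27-30 | J1 30-33 | J3 33-36 | J2 36-39 | J6 39-42 | J3 42-45 | J2 45-46 | J6 46-47 |
Completion: J1=33  J2=46  J3=45  J4=15  J5=11  J6=47
Turnaround (C−A): J1=33  J2=39  J3=34  J4=8  J5=8  J6=38
Turnaround = completion − arrival: J1=33, J2=39, J3=34, J4=8, J5=8, J6=38
Total turnaround = 33 + 39 + 34 + 8 + 8 + 38 = 160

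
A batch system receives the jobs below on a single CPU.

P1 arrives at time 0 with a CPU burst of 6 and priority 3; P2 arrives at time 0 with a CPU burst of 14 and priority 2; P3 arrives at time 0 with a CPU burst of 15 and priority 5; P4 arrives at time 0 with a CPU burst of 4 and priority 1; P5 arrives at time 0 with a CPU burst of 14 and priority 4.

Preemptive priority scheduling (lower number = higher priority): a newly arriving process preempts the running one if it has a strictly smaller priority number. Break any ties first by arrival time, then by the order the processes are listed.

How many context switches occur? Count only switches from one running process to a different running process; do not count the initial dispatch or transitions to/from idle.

Timeline: | P4 0-4 | P2 4-18 | P1 18-24 | P5 24-38 | P3 38-53 |
Completion: P1=24  P2=18  P3=53  P4=4  P5=38
Turnaround (C−A): P1=24  P2=18  P3=53  P4=4  P5=38

4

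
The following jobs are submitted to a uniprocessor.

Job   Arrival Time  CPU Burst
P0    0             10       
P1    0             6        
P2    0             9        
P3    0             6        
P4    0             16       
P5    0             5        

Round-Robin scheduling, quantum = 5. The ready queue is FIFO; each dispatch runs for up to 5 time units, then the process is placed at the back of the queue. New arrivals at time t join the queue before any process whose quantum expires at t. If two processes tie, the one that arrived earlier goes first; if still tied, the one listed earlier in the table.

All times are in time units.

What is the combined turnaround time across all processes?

Timeline: | P0 0-5 | P1 5-10 | P2 10-15 | P3 15-20 | P4 20-25 | P5 25-30 | P0 30-35 | P1 35-36 | P2 36-40 | P3 40-41 | P4 41-52 |
Completion: P0=35  P1=36  P2=40  P3=41  P4=52  P5=30
Turnaround (C−A): P0=35  P1=36  P2=40  P3=41  P4=52  P5=30
Turnaround = completion − arrival: P0=35, P1=36, P2=40, P3=41, P4=52, P5=30
Total turnaround = 35 + 36 + 40 + 41 + 52 + 30 = 234

234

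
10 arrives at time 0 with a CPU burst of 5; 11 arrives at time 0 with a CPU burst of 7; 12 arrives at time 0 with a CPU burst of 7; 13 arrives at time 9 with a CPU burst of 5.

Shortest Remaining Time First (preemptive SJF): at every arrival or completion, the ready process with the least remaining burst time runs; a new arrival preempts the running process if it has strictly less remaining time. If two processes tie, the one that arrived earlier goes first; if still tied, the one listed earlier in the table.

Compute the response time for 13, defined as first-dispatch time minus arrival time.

3

Schedule: | 10 0-5 | 11 5-12 | 13 12-17 | 12 17-24 |
Completion: 10=5  11=12  12=24  13=17
Response(13) = first start − arrival = 12 − 9 = 3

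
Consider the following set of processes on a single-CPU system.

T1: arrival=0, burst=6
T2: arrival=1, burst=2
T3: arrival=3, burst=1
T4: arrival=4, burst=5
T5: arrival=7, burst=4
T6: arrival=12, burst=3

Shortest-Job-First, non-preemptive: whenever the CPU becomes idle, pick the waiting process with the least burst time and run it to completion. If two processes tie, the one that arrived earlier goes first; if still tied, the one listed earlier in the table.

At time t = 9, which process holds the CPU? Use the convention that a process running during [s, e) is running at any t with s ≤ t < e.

Schedule: | T1 0-6 | T3 6-7 | T2 7-9 | T5 9-13 | T6 13-16 | T4 16-21 |
Completion: T1=6  T2=9  T3=7  T4=21  T5=13  T6=16
Turnaround (C−A): T1=6  T2=8  T3=4  T4=17  T5=6  T6=4

T5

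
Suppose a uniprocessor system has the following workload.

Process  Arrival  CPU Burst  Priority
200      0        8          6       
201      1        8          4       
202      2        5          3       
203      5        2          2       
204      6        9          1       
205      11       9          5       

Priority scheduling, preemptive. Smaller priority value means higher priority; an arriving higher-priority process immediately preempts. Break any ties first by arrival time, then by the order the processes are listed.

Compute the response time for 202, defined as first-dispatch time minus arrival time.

Timeline: | 200 0-1 | 201 1-2 | 202 2-5 | 203 5-6 | 204 6-15 | 203 15-16 | 202 16-18 | 201 18-25 | 205 25-34 | 200 34-41 |
Completion: 200=41  201=25  202=18  203=16  204=15  205=34
Turnaround (C−A): 200=41  201=24  202=16  203=11  204=9  205=23
Response(202) = first start − arrival = 2 − 2 = 0

0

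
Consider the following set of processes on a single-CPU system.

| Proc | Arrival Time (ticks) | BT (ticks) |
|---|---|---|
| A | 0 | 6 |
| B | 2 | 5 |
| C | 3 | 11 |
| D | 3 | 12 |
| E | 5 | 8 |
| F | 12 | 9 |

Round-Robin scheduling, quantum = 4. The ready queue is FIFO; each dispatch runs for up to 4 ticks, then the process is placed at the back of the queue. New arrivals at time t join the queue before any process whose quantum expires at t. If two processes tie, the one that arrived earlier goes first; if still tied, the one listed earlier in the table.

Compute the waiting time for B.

Gantt: | A 0-4 | B 4-8 | C 8-12 | D 12-16 | A 16-18 | E 18-22 | B 22-23 | F 23-27 | C 27-31 | D 31-35 | E 35-39 | F 39-43 | C 43-46 | D 46-50 | F 50-51 |
Completion: A=18  B=23  C=46  D=50  E=39  F=51
Turnaround (C−A): A=18  B=21  C=43  D=47  E=34  F=39
Waiting(B) = turnaround − burst = 21 − 5 = 16

16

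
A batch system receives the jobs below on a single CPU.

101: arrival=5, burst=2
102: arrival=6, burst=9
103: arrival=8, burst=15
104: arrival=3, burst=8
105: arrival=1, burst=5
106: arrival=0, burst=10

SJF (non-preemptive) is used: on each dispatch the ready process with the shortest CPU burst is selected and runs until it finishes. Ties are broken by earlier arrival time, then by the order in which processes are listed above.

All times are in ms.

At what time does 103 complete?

49

Timeline: | 106 0-10 | 101 10-12 | 105 12-17 | 104 17-25 | 102 25-34 | 103 34-49 |
Completion: 101=12  102=34  103=49  104=25  105=17  106=10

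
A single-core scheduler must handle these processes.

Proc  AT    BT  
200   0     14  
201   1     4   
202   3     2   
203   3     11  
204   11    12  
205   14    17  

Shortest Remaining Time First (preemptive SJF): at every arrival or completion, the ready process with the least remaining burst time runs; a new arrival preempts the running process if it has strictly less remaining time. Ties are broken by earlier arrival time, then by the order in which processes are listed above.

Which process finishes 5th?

200

Gantt: | 200 0-1 | 201 1-5 | 202 5-7 | 203 7-18 | 204 18-30 | 200 30-43 | 205 43-60 |
Completion: 200=43  201=5  202=7  203=18  204=30  205=60
Finish order: 201 → 202 → 203 → 204 → 200 → 205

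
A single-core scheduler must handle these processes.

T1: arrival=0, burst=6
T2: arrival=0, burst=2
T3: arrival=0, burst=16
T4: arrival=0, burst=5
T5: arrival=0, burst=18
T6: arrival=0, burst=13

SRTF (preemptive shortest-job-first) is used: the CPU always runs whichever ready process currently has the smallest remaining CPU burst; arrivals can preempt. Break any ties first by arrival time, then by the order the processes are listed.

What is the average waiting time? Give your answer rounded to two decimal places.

15.00

Gantt: | T2 0-2 | T4 2-7 | T1 7-13 | T6 13-26 | T3 26-42 | T5 42-60 |
Completion: T1=13  T2=2  T3=42  T4=7  T5=60  T6=26
Turnaround (C−A): T1=13  T2=2  T3=42  T4=7  T5=60  T6=26
Waiting times: T1=7, T2=0, T3=26, T4=2, T5=42, T6=13
Average waiting = (7+0+26+2+42+13) / 6 = 90/6 = 15.00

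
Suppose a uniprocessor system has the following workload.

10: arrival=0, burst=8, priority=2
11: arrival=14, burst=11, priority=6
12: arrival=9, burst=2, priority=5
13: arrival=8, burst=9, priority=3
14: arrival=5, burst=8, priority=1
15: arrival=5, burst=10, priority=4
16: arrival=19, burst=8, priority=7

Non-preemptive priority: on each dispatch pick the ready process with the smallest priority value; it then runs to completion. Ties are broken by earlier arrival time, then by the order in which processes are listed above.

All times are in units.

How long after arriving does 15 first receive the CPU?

20

Schedule: | 10 0-8 | 14 8-16 | 13 16-25 | 15 25-35 | 12 35-37 | 11 37-48 | 16 48-56 |
Completion: 10=8  11=48  12=37  13=25  14=16  15=35  16=56
Turnaround (C−A): 10=8  11=34  12=28  13=17  14=11  15=30  16=37
Response(15) = first start − arrival = 25 − 5 = 20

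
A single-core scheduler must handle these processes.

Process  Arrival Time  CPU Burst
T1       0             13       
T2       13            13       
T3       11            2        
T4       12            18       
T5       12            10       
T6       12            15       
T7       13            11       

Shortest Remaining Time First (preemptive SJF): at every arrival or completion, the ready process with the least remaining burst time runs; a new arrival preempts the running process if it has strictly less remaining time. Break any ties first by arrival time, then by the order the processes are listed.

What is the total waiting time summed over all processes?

Schedule: | T1 0-13 | T3 13-15 | T5 15-25 | T7 25-36 | T2 36-49 | T6 49-64 | T4 64-82 |
Completion: T1=13  T2=49  T3=15  T4=82  T5=25  T6=64  T7=36
Turnaround (C−A): T1=13  T2=36  T3=4  T4=70  T5=13  T6=52  T7=23
Waiting = turnaround − burst: T1=0, T2=23, T3=2, T4=52, T5=3, T6=37, T7=12
Total waiting = 0 + 23 + 2 + 52 + 3 + 37 + 12 = 129

129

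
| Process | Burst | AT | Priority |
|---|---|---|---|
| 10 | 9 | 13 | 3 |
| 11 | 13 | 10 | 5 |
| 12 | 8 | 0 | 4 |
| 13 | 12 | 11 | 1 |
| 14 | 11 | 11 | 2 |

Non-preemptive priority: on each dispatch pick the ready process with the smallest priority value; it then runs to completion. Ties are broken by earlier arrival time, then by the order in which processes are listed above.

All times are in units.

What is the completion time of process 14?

Gantt: | 12 0-8 | idle 8-10 | 11 10-23 | 13 23-35 | 14 35-46 | 10 46-55 |
Completion: 10=55  11=23  12=8  13=35  14=46
Turnaround (C−A): 10=42  11=13  12=8  13=24  14=35

46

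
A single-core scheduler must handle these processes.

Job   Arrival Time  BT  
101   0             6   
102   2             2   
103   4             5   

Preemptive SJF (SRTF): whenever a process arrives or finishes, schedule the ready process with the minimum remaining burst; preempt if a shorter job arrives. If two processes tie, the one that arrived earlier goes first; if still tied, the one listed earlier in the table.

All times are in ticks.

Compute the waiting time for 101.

Gantt: | 101 0-2 | 102 2-4 | 101 4-8 | 103 8-13 |
Completion: 101=8  102=4  103=13
Waiting(101) = turnaround − burst = 8 − 6 = 2

2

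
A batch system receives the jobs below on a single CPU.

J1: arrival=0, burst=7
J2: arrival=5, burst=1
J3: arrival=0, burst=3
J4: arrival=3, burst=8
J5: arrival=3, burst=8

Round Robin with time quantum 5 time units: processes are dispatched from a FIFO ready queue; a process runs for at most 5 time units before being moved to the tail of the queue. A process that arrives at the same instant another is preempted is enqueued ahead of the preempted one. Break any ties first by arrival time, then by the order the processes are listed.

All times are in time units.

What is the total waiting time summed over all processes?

Schedule: | J1 0-5 | J3 5-8 | J4 8-13 | J5 13-18 | J2 18-19 | J1 19-21 | J4 21-24 | J5 24-27 |
Completion: J1=21  J2=19  J3=8  J4=24  J5=27
Waiting = turnaround − burst: J1=14, J2=13, J3=5, J4=13, J5=16
Total waiting = 14 + 13 + 5 + 13 + 16 = 61

61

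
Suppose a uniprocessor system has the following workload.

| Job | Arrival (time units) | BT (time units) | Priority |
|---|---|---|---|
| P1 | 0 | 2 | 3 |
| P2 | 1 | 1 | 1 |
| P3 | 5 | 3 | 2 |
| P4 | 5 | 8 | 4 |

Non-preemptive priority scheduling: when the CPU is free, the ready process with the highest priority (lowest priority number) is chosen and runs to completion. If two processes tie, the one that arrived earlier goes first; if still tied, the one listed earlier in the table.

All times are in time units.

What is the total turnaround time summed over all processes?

18

Gantt: | P1 0-2 | P2 2-3 | idle 3-5 | P3 5-8 | P4 8-16 |
Completion: P1=2  P2=3  P3=8  P4=16
Turnaround (C−A): P1=2  P2=2  P3=3  P4=11
Turnaround = completion − arrival: P1=2, P2=2, P3=3, P4=11
Total turnaround = 2 + 2 + 3 + 11 = 18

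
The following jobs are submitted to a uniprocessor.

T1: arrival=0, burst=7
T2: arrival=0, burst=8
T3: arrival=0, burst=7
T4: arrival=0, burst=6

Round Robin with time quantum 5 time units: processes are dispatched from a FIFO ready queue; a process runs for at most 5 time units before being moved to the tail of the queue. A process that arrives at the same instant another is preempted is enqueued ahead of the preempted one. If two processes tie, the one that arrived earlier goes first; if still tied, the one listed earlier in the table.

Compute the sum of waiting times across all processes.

74

Timeline: | T1 0-5 | T2 5-10 | T3 10-15 | T4 15-20 | T1 20-22 | T2 22-25 | T3 25-27 | T4 27-28 |
Completion: T1=22  T2=25  T3=27  T4=28
Turnaround (C−A): T1=22  T2=25  T3=27  T4=28
Waiting = turnaround − burst: T1=15, T2=17, T3=20, T4=22
Total waiting = 15 + 17 + 20 + 22 = 74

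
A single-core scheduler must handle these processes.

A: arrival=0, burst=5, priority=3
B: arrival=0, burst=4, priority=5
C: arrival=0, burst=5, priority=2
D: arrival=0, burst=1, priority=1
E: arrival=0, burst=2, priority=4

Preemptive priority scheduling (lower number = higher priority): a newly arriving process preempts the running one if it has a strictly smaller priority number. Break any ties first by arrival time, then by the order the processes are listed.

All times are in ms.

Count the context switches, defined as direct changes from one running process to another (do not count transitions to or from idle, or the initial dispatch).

Timeline: | D 0-1 | C 1-6 | A 6-11 | E 11-13 | B 13-17 |
Completion: A=11  B=17  C=6  D=1  E=13

4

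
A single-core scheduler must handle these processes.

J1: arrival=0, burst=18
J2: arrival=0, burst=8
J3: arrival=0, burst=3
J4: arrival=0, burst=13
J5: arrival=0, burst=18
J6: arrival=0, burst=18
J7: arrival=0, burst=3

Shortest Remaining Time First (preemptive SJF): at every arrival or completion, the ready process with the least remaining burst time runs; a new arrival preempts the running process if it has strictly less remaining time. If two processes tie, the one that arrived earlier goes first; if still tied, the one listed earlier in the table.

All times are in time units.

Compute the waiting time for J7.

Gantt: | J3 0-3 | J7 3-6 | J2 6-14 | J4 14-27 | J1 27-45 | J5 45-63 | J6 63-81 |
Completion: J1=45  J2=14  J3=3  J4=27  J5=63  J6=81  J7=6
Waiting(J7) = turnaround − burst = 6 − 3 = 3

3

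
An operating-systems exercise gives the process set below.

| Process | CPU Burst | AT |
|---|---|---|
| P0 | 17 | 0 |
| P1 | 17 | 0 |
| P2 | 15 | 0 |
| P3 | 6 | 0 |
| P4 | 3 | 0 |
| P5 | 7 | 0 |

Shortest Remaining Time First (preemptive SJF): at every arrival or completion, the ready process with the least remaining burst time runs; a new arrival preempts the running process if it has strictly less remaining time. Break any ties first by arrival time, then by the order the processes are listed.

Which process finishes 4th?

P2

Timeline: | P4 0-3 | P3 3-9 | P5 9-16 | P2 16-31 | P0 31-48 | P1 48-65 |
Completion: P0=48  P1=65  P2=31  P3=9  P4=3  P5=16
Turnaround (C−A): P0=48  P1=65  P2=31  P3=9  P4=3  P5=16
Finish order: P4 → P3 → P5 → P2 → P0 → P1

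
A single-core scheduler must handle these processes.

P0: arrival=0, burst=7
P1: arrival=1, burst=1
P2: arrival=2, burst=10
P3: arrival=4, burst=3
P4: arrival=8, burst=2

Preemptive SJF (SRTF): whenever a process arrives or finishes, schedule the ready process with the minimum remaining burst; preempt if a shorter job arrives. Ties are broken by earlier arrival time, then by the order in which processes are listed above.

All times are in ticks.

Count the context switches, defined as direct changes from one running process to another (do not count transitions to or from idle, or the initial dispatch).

Timeline: | P0 0-1 | P1 1-2 | P0 2-4 | P3 4-7 | P0 7-8 | P4 8-10 | P0 10-13 | P2 13-23 |
Completion: P0=13  P1=2  P2=23  P3=7  P4=10
Turnaround (C−A): P0=13  P1=1  P2=21  P3=3  P4=2

7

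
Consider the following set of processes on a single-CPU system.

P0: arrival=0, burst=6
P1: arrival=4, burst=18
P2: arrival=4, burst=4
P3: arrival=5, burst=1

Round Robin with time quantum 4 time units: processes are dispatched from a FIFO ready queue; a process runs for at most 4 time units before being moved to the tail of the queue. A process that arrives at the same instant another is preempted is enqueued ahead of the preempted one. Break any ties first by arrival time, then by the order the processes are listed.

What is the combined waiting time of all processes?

Timeline: | P0 0-4 | P1 4-8 | P2 8-12 | P0 12-14 | P3 14-15 | P1 15-29 |
Completion: P0=14  P1=29  P2=12  P3=15
Waiting = turnaround − burst: P0=8, P1=7, P2=4, P3=9
Total waiting = 8 + 7 + 4 + 9 = 28

28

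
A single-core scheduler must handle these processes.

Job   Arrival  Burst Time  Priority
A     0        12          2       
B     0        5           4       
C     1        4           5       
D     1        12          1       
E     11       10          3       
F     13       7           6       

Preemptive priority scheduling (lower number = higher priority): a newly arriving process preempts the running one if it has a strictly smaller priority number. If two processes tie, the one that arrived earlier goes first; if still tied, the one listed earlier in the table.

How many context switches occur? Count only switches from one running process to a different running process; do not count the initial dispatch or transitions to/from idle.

6

Schedule: | A 0-1 | D 1-13 | A 13-24 | E 24-34 | B 34-39 | C 39-43 | F 43-50 |
Completion: A=24  B=39  C=43  D=13  E=34  F=50
Turnaround (C−A): A=24  B=39  C=42  D=12  E=23  F=37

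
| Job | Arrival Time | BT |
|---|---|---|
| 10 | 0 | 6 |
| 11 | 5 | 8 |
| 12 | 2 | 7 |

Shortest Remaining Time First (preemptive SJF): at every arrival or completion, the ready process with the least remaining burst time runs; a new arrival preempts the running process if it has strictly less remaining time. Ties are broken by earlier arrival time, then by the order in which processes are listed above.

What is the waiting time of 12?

4

Gantt: | 10 0-6 | 12 6-13 | 11 13-21 |
Completion: 10=6  11=21  12=13
Turnaround (C−A): 10=6  11=16  12=11
Waiting(12) = turnaround − burst = 11 − 7 = 4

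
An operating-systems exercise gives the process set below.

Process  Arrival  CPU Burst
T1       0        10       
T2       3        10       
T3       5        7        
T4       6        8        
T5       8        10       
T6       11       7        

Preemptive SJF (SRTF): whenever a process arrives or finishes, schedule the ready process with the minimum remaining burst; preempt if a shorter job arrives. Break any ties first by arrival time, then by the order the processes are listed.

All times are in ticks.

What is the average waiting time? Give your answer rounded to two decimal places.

Timeline: | T1 0-10 | T3 10-17 | T6 17-24 | T4 24-32 | T2 32-42 | T5 42-52 |
Completion: T1=10  T2=42  T3=17  T4=32  T5=52  T6=24
Turnaround (C−A): T1=10  T2=39  T3=12  T4=26  T5=44  T6=13
Waiting times: T1=0, T2=29, T3=5, T4=18, T5=34, T6=6
Average waiting = (0+29+5+18+34+6) / 6 = 92/6 = 15.33

15.33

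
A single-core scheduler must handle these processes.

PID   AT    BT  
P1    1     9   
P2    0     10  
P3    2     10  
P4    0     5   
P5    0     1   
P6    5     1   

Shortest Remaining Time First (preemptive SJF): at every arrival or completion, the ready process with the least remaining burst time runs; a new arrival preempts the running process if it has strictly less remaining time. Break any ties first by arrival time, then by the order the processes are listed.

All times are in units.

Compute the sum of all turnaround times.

84

Schedule: | P5 0-1 | P4 1-6 | P6 6-7 | P1 7-16 | P2 16-26 | P3 26-36 |
Completion: P1=16  P2=26  P3=36  P4=6  P5=1  P6=7
Turnaround (C−A): P1=15  P2=26  P3=34  P4=6  P5=1  P6=2
Turnaround = completion − arrival: P1=15, P2=26, P3=34, P4=6, P5=1, P6=2
Total turnaround = 15 + 26 + 34 + 6 + 1 + 2 = 84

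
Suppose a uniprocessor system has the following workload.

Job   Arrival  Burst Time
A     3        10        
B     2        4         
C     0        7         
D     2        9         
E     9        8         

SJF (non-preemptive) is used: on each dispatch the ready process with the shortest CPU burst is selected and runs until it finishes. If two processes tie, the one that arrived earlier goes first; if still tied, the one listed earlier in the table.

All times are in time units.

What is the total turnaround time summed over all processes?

Timeline: | C 0-7 | B 7-11 | E 11-19 | D 19-28 | A 28-38 |
Completion: A=38  B=11  C=7  D=28  E=19
Turnaround = completion − arrival: A=35, B=9, C=7, D=26, E=10
Total turnaround = 35 + 9 + 7 + 26 + 10 = 87

87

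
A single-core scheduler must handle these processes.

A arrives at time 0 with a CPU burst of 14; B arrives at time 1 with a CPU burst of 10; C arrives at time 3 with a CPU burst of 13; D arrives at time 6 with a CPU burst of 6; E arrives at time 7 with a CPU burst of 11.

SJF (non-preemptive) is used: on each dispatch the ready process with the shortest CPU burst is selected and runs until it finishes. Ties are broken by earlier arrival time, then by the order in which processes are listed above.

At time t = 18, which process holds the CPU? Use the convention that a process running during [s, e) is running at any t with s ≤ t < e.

Timeline: | A 0-14 | D 14-20 | B 20-30 | E 30-41 | C 41-54 |
Completion: A=14  B=30  C=54  D=20  E=41

D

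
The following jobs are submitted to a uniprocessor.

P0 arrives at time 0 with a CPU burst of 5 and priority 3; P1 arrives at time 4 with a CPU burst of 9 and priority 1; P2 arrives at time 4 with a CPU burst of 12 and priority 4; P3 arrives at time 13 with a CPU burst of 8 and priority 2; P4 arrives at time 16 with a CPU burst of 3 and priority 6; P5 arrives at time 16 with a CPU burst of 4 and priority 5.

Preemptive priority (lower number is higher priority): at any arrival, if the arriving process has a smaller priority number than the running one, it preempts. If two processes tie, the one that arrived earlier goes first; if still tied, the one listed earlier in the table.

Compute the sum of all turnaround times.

Schedule: | P0 0-4 | P1 4-13 | P3 13-21 | P0 21-22 | P2 22-34 | P5 34-38 | P4 38-41 |
Completion: P0=22  P1=13  P2=34  P3=21  P4=41  P5=38
Turnaround = completion − arrival: P0=22, P1=9, P2=30, P3=8, P4=25, P5=22
Total turnaround = 22 + 9 + 30 + 8 + 25 + 22 = 116

116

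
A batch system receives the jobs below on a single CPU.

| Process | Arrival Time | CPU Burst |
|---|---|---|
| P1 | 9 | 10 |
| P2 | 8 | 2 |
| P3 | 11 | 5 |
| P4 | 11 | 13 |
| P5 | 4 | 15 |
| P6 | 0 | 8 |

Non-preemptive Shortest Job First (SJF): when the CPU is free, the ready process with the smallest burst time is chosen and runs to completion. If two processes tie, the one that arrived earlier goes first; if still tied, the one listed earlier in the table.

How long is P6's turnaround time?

8

Gantt: | P6 0-8 | P2 8-10 | P1 10-20 | P3 20-25 | P4 25-38 | P5 38-53 |
Completion: P1=20  P2=10  P3=25  P4=38  P5=53  P6=8
Turnaround(P6) = completion − arrival = 8 − 0 = 8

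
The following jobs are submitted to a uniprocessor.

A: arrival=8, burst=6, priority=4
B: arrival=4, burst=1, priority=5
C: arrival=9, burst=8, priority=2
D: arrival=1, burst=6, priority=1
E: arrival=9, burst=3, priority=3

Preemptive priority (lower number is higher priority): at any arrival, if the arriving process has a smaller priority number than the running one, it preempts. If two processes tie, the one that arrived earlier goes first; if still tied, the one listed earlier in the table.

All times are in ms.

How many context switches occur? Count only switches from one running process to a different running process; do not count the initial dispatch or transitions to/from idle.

Schedule: | idle 0-1 | D 1-7 | B 7-8 | A 8-9 | C 9-17 | E 17-20 | A 20-25 |
Completion: A=25  B=8  C=17  D=7  E=20
Turnaround (C−A): A=17  B=4  C=8  D=6  E=11

5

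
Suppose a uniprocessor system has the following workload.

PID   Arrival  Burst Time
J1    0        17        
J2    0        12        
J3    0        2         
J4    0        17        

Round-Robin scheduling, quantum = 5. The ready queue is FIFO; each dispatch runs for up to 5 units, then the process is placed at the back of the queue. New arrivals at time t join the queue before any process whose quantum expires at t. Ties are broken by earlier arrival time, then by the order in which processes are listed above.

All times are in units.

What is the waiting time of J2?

Schedule: | J1 0-5 | J2 5-10 | J3 10-12 | J4 12-17 | J1 17-22 | J2 22-27 | J4 27-32 | J1 32-37 | J2 37-39 | J4 39-44 | J1 44-46 | J4 46-48 |
Completion: J1=46  J2=39  J3=12  J4=48
Turnaround (C−A): J1=46  J2=39  J3=12  J4=48
Waiting(J2) = turnaround − burst = 39 − 12 = 27

27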